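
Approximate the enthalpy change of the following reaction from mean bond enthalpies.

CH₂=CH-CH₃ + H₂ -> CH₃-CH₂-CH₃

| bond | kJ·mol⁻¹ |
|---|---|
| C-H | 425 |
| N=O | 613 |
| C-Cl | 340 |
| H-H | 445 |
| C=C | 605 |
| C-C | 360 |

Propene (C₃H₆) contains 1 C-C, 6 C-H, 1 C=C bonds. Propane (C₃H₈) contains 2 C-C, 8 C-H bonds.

Bonds broken (reactants):
  C-C: 1 × 360 = 360
  C-H: 6 × 425 = 2550
  C=C: 1 × 605 = 605
  H-H: 1 × 445 = 445
  Σ(broken) = 3960 kJ
Bonds formed (products):
  C-C: 2 × 360 = 720
  C-H: 8 × 425 = 3400
  Σ(formed) = 4120 kJ
ΔH = Σ(broken) − Σ(formed) = 3960 − 4120 = −160 kJ

ΔH ≈ −160 kJ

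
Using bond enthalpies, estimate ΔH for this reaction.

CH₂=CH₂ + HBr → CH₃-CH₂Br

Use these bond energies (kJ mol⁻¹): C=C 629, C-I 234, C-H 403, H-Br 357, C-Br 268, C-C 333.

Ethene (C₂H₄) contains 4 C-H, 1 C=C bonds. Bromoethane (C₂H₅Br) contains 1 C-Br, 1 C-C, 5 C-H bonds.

ΔH ≈ −18 kJ

Bonds broken (reactants):
  C-H: 4 × 403 = 1612
  C=C: 1 × 629 = 629
  H-Br: 1 × 357 = 357
  Σ(broken) = 2598 kJ
Bonds formed (products):
  C-Br: 1 × 268 = 268
  C-C: 1 × 333 = 333
  C-H: 5 × 403 = 2015
  Σ(formed) = 2616 kJ
ΔH = Σ(broken) − Σ(formed) = 2598 − 2616 = −18 kJ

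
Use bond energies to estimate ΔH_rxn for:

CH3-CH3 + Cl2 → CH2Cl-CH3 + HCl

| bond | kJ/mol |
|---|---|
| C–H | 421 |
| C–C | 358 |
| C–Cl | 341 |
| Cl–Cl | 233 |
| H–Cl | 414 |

Bonds broken (reactants):
  C–C: 1 × 358 = 358
  C–H: 6 × 421 = 2526
  Cl–Cl: 1 × 233 = 233
  Σ(broken) = 3117 kJ
Bonds formed (products):
  C–C: 1 × 358 = 358
  C–Cl: 1 × 341 = 341
  C–H: 5 × 421 = 2105
  H–Cl: 1 × 414 = 414
  Σ(formed) = 3218 kJ
ΔH = Σ(broken) − Σ(formed) = 3117 − 3218 = −101 kJ

ΔH ≈ −101 kJ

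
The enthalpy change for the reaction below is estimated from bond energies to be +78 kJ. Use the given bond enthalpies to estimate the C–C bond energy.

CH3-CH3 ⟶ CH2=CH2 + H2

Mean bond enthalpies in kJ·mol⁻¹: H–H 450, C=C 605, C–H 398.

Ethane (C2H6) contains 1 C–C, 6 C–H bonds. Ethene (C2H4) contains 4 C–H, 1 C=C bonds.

Let D be the C–C bond energy.
Σ(broken) = 1×D + 6×398 = 2388 + D
Σ(formed) = 4×398 + 1×605 + 1×450 = 2647
ΔH = Σ(broken) − Σ(formed) = (2388 + D) − (2647) = −259 + D
Setting this equal to +78 kJ gives D = 337 kJ/mol.

D(C–C) ≈ 337 kJ/mol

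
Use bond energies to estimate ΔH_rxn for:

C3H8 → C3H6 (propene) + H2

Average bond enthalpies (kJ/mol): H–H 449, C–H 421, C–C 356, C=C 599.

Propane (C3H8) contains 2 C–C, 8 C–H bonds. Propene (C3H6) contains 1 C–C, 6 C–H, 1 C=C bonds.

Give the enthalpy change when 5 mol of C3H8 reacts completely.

Bonds broken (reactants):
  C–C: 2 × 356 = 712
  C–H: 8 × 421 = 3368
  Σ(broken) = 4080 kJ
Bonds formed (products):
  C–C: 1 × 356 = 356
  C–H: 6 × 421 = 2526
  C=C: 1 × 599 = 599
  H–H: 1 × 449 = 449
  Σ(formed) = 3930 kJ
ΔH = Σ(broken) − Σ(formed) = 4080 − 3930 = +150 kJ
For 5× the reaction as written: 5 × (+150) = +750 kJ

ΔH = +750 kJ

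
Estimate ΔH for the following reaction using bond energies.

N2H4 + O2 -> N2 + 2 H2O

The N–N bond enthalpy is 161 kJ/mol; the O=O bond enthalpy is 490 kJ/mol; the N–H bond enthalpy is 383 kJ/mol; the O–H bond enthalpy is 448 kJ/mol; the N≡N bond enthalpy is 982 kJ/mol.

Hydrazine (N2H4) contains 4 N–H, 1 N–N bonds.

Bonds broken (reactants):
  N–H: 4 × 383 = 1532
  N–N: 1 × 161 = 161
  O=O: 1 × 490 = 490
  Σ(broken) = 2183 kJ
Bonds formed (products):
  N≡N: 1 × 982 = 982
  O–H: 4 × 448 = 1792
  Σ(formed) = 2774 kJ
ΔH = Σ(broken) − Σ(formed) = 2183 − 2774 = −591 kJ

ΔH ≈ −591 kJ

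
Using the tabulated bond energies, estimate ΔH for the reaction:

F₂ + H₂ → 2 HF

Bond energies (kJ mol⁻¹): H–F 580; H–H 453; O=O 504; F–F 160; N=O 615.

Bonds broken (reactants):
  F–F: 1 × 160 = 160
  H–H: 1 × 453 = 453
  Σ(broken) = 613 kJ
Bonds formed (products):
  H–F: 2 × 580 = 1160
  Σ(formed) = 1160 kJ
ΔH = Σ(broken) − Σ(formed) = 613 − 1160 = −547 kJ

ΔH ≈ −547 kJ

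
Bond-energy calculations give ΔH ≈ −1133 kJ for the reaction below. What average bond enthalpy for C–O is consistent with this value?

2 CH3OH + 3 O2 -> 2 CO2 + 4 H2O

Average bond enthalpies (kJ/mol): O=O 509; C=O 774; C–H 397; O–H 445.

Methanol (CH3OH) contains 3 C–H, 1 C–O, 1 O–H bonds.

Let D be the C–O bond energy.
Σ(broken) = 6×397 + 2×D + 2×445 + 3×509 = 4799 + 2D
Σ(formed) = 4×774 + 8×445 = 6656
ΔH = Σ(broken) − Σ(formed) = (4799 + 2D) − (6656) = −1857 + 2D
Setting this equal to −1133 kJ gives 2D = 724, so D = 362 kJ/mol.

D(C–O) ≈ 362 kJ/mol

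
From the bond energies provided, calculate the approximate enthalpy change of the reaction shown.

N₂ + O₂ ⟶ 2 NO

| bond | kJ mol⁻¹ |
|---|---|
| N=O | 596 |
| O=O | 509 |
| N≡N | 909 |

Bonds broken (reactants):
  N≡N: 1 × 909 = 909
  O=O: 1 × 509 = 509
  Σ(broken) = 1418 kJ
Bonds formed (products):
  N=O: 2 × 596 = 1192
  Σ(formed) = 1192 kJ
ΔH = Σ(broken) − Σ(formed) = 1418 − 1192 = +226 kJ

ΔH ≈ +226 kJ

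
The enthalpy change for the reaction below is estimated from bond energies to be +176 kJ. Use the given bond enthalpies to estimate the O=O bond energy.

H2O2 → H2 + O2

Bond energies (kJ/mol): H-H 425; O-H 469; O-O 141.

Let D be the O=O bond energy.
Σ(broken) = 2×469 + 1×141 = 1079
Σ(formed) = 1×425 + 1×D = 425 + D
ΔH = Σ(broken) − Σ(formed) = (1079) − (425 + D) = +654 − D
Setting this equal to +176 kJ gives D = 478 kJ/mol.

D(O=O) ≈ 478 kJ/mol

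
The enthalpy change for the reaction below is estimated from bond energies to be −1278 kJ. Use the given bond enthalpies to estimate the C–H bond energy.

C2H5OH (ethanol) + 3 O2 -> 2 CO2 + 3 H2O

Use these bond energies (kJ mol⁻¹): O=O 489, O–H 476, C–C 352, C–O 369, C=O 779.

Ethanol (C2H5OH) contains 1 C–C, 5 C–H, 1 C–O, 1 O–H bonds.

D(C–H) ≈ 406 kJ/mol

Let D be the C–H bond energy.
Σ(broken) = 1×352 + 5×D + 1×369 + 1×476 + 3×489 = 2664 + 5D
Σ(formed) = 4×779 + 6×476 = 5972
ΔH = Σ(broken) − Σ(formed) = (2664 + 5D) − (5972) = −3308 + 5D
Setting this equal to −1278 kJ gives 5D = 2030, so D = 406 kJ/mol.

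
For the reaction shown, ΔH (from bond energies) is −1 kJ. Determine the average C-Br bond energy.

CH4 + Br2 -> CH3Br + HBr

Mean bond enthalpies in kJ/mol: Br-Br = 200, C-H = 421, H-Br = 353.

Let D be the C-Br bond energy.
Σ(broken) = 1×200 + 4×421 = 1884
Σ(formed) = 1×D + 3×421 + 1×353 = 1616 + D
ΔH = Σ(broken) − Σ(formed) = (1884) − (1616 + D) = +268 − D
Setting this equal to −1 kJ gives D = 269 kJ/mol.

D(C-Br) ≈ 269 kJ/mol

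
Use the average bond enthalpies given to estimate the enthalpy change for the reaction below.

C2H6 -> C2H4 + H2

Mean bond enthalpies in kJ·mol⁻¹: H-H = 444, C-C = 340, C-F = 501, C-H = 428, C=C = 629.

ΔH ≈ +123 kJ

Bonds broken (reactants):
  C-C: 1 × 340 = 340
  C-H: 6 × 428 = 2568
  Σ(broken) = 2908 kJ
Bonds formed (products):
  C-H: 4 × 428 = 1712
  C=C: 1 × 629 = 629
  H-H: 1 × 444 = 444
  Σ(formed) = 2785 kJ
ΔH = Σ(broken) − Σ(formed) = 2908 − 2785 = +123 kJ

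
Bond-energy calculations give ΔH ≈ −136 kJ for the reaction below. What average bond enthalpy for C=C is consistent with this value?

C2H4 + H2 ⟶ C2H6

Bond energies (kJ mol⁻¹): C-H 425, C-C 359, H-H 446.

Let D be the C=C bond energy.
Σ(broken) = 4×425 + 1×D + 1×446 = 2146 + D
Σ(formed) = 1×359 + 6×425 = 2909
ΔH = Σ(broken) − Σ(formed) = (2146 + D) − (2909) = −763 + D
Setting this equal to −136 kJ gives D = 627 kJ/mol.

D(C=C) ≈ 627 kJ/mol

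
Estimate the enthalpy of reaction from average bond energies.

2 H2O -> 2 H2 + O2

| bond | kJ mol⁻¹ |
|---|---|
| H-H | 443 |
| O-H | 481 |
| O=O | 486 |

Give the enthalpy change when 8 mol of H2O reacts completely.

ΔH = +2208 kJ

Bonds broken (reactants):
  O-H: 4 × 481 = 1924
  Σ(broken) = 1924 kJ
Bonds formed (products):
  H-H: 2 × 443 = 886
  O=O: 1 × 486 = 486
  Σ(formed) = 1372 kJ
ΔH = Σ(broken) − Σ(formed) = 1924 − 1372 = +552 kJ
For 4× the reaction as written: 4 × (+552) = +2208 kJ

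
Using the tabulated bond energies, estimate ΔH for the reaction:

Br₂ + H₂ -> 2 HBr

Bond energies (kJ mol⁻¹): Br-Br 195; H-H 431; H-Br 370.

Bonds broken (reactants):
  Br-Br: 1 × 195 = 195
  H-H: 1 × 431 = 431
  Σ(broken) = 626 kJ
Bonds formed (products):
  H-Br: 2 × 370 = 740
  Σ(formed) = 740 kJ
ΔH = Σ(broken) − Σ(formed) = 626 − 740 = −114 kJ

ΔH ≈ −114 kJ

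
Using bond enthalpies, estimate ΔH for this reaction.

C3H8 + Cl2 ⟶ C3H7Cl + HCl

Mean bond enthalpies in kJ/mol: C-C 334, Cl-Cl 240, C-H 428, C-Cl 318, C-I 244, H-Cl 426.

Bonds broken (reactants):
  C-C: 2 × 334 = 668
  C-H: 8 × 428 = 3424
  Cl-Cl: 1 × 240 = 240
  Σ(broken) = 4332 kJ
Bonds formed (products):
  C-C: 2 × 334 = 668
  C-Cl: 1 × 318 = 318
  C-H: 7 × 428 = 2996
  H-Cl: 1 × 426 = 426
  Σ(formed) = 4408 kJ
ΔH = Σ(broken) − Σ(formed) = 4332 − 4408 = −76 kJ

ΔH ≈ −76 kJ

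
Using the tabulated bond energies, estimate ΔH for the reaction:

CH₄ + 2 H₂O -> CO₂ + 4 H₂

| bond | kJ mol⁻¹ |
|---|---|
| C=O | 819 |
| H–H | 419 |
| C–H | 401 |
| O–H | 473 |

Bonds broken (reactants):
  C–H: 4 × 401 = 1604
  O–H: 4 × 473 = 1892
  Σ(broken) = 3496 kJ
Bonds formed (products):
  C=O: 2 × 819 = 1638
  H–H: 4 × 419 = 1676
  Σ(formed) = 3314 kJ
ΔH = Σ(broken) − Σ(formed) = 3496 − 3314 = +182 kJ

ΔH ≈ +182 kJ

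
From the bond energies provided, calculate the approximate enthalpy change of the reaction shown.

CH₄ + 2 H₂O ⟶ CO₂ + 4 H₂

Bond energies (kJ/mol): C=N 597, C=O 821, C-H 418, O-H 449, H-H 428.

ΔH ≈ +114 kJ

Bonds broken (reactants):
  C-H: 4 × 418 = 1672
  O-H: 4 × 449 = 1796
  Σ(broken) = 3468 kJ
Bonds formed (products):
  C=O: 2 × 821 = 1642
  H-H: 4 × 428 = 1712
  Σ(formed) = 3354 kJ
ΔH = Σ(broken) − Σ(formed) = 3468 − 3354 = +114 kJ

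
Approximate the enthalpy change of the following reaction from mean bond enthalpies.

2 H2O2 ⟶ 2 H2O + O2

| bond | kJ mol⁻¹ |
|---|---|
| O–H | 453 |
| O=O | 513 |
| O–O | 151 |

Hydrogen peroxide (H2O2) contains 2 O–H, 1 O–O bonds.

ΔH ≈ −211 kJ

Bonds broken (reactants):
  O–H: 4 × 453 = 1812
  O–O: 2 × 151 = 302
  Σ(broken) = 2114 kJ
Bonds formed (products):
  O–H: 4 × 453 = 1812
  O=O: 1 × 513 = 513
  Σ(formed) = 2325 kJ
ΔH = Σ(broken) − Σ(formed) = 2114 − 2325 = −211 kJ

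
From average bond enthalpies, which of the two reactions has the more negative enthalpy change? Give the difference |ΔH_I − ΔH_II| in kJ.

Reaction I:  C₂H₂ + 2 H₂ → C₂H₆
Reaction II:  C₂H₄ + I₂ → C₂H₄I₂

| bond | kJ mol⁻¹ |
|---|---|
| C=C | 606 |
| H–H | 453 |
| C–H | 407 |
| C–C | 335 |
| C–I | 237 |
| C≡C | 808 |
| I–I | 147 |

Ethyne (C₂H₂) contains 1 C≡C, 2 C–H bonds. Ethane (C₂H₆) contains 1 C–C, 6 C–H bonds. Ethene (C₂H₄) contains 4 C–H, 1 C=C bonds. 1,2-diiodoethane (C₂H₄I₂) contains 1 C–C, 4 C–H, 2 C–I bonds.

Reaction I:
  Bonds broken (reactants):
    C≡C: 1 × 808 = 808
    C–H: 2 × 407 = 814
    H–H: 2 × 453 = 906
    Σ(broken) = 2528 kJ
  Bonds formed (products):
    C–C: 1 × 335 = 335
    C–H: 6 × 407 = 2442
    Σ(formed) = 2777 kJ
  ΔH_I = 2528 − 2777 = −249 kJ
Reaction II:
  Bonds broken (reactants):
    C–H: 4 × 407 = 1628
    C=C: 1 × 606 = 606
    I–I: 1 × 147 = 147
    Σ(broken) = 2381 kJ
  Bonds formed (products):
    C–C: 1 × 335 = 335
    C–H: 4 × 407 = 1628
    C–I: 2 × 237 = 474
    Σ(formed) = 2437 kJ
  ΔH_II = 2381 − 2437 = −56 kJ
ΔH_I − ΔH_II = −193 kJ, so reaction I has the more negative ΔH; |ΔH_I − ΔH_II| = 193 kJ.

Reaction I, by 193 kJ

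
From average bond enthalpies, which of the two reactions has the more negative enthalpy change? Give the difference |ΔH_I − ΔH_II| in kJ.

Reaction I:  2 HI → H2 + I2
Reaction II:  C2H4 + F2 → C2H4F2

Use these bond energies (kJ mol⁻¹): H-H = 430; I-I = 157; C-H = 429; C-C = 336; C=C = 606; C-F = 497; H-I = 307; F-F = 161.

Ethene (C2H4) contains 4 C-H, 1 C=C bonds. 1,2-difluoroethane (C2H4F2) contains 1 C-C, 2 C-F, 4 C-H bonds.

Reaction II, by 590 kJ

Reaction I:
  Bonds broken (reactants):
    H-I: 2 × 307 = 614
    Σ(broken) = 614 kJ
  Bonds formed (products):
    H-H: 1 × 430 = 430
    I-I: 1 × 157 = 157
    Σ(formed) = 587 kJ
  ΔH_I = 614 − 587 = +27 kJ
Reaction II:
  Bonds broken (reactants):
    C-H: 4 × 429 = 1716
    C=C: 1 × 606 = 606
    F-F: 1 × 161 = 161
    Σ(broken) = 2483 kJ
  Bonds formed (products):
    C-C: 1 × 336 = 336
    C-F: 2 × 497 = 994
    C-H: 4 × 429 = 1716
    Σ(formed) = 3046 kJ
  ΔH_II = 2483 − 3046 = −563 kJ
ΔH_I − ΔH_II = +590 kJ, so reaction II has the more negative ΔH; |ΔH_I − ΔH_II| = 590 kJ.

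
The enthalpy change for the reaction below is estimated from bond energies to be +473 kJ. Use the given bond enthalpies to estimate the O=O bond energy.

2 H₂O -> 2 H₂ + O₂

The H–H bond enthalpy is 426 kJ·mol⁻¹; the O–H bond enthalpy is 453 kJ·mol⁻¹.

Let D be the O=O bond energy.
Σ(broken) = 4×453 = 1812
Σ(formed) = 2×426 + 1×D = 852 + D
ΔH = Σ(broken) − Σ(formed) = (1812) − (852 + D) = +960 − D
Setting this equal to +473 kJ gives D = 487 kJ/mol.

D(O=O) ≈ 487 kJ/mol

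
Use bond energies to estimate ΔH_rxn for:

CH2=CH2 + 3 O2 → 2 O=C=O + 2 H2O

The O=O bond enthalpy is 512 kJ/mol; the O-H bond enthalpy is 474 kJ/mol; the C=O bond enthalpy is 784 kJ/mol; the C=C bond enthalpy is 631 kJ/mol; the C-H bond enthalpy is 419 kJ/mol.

Bonds broken (reactants):
  C-H: 4 × 419 = 1676
  C=C: 1 × 631 = 631
  O=O: 3 × 512 = 1536
  Σ(broken) = 3843 kJ
Bonds formed (products):
  C=O: 4 × 784 = 3136
  O-H: 4 × 474 = 1896
  Σ(formed) = 5032 kJ
ΔH = Σ(broken) − Σ(formed) = 3843 − 5032 = −1189 kJ

ΔH ≈ −1189 kJ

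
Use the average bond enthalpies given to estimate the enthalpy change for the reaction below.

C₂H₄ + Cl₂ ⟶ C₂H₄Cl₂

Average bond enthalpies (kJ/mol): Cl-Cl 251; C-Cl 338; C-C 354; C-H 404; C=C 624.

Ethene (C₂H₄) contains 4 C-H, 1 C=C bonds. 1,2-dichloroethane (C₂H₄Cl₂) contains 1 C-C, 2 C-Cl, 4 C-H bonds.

Bonds broken (reactants):
  C-H: 4 × 404 = 1616
  C=C: 1 × 624 = 624
  Cl-Cl: 1 × 251 = 251
  Σ(broken) = 2491 kJ
Bonds formed (products):
  C-C: 1 × 354 = 354
  C-Cl: 2 × 338 = 676
  C-H: 4 × 404 = 1616
  Σ(formed) = 2646 kJ
ΔH = Σ(broken) − Σ(formed) = 2491 − 2646 = −155 kJ

ΔH ≈ −155 kJ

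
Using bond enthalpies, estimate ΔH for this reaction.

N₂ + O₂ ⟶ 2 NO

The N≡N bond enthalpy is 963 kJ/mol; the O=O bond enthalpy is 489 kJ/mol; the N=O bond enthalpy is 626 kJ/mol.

Bonds broken (reactants):
  N≡N: 1 × 963 = 963
  O=O: 1 × 489 = 489
  Σ(broken) = 1452 kJ
Bonds formed (products):
  N=O: 2 × 626 = 1252
  Σ(formed) = 1252 kJ
ΔH = Σ(broken) − Σ(formed) = 1452 − 1252 = +200 kJ

ΔH ≈ +200 kJ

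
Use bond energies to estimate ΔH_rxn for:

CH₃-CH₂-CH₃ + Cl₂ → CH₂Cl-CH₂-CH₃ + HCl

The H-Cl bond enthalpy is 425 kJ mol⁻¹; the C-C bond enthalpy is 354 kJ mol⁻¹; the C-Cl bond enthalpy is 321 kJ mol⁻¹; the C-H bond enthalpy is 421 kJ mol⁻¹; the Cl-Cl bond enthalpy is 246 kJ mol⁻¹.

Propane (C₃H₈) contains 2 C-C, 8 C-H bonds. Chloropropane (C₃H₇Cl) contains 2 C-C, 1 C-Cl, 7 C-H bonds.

ΔH ≈ −79 kJ

Bonds broken (reactants):
  C-C: 2 × 354 = 708
  C-H: 8 × 421 = 3368
  Cl-Cl: 1 × 246 = 246
  Σ(broken) = 4322 kJ
Bonds formed (products):
  C-C: 2 × 354 = 708
  C-Cl: 1 × 321 = 321
  C-H: 7 × 421 = 2947
  H-Cl: 1 × 425 = 425
  Σ(formed) = 4401 kJ
ΔH = Σ(broken) − Σ(formed) = 4322 − 4401 = −79 kJ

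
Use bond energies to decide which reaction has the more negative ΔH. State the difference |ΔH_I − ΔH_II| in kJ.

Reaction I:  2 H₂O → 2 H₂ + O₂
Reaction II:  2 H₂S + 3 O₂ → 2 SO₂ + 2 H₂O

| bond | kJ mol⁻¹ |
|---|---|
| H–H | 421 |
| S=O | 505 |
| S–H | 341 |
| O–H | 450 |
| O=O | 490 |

Reaction I:
  Bonds broken (reactants):
    O–H: 4 × 450 = 1800
    Σ(broken) = 1800 kJ
  Bonds formed (products):
    H–H: 2 × 421 = 842
    O=O: 1 × 490 = 490
    Σ(formed) = 1332 kJ
  ΔH_I = 1800 − 1332 = +468 kJ
Reaction II:
  Bonds broken (reactants):
    O=O: 3 × 490 = 1470
    S–H: 4 × 341 = 1364
    Σ(broken) = 2834 kJ
  Bonds formed (products):
    O–H: 4 × 450 = 1800
    S=O: 4 × 505 = 2020
    Σ(formed) = 3820 kJ
  ΔH_II = 2834 − 3820 = −986 kJ
ΔH_I − ΔH_II = +1454 kJ, so reaction II has the more negative ΔH; |ΔH_I − ΔH_II| = 1454 kJ.

Reaction II, by 1454 kJ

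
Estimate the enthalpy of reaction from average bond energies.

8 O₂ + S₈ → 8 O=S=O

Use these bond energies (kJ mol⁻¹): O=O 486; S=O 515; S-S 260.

Bonds broken (reactants):
  O=O: 8 × 486 = 3888
  S-S: 8 × 260 = 2080
  Σ(broken) = 5968 kJ
Bonds formed (products):
  S=O: 16 × 515 = 8240
  Σ(formed) = 8240 kJ
ΔH = Σ(broken) − Σ(formed) = 5968 − 8240 = −2272 kJ

ΔH ≈ −2272 kJ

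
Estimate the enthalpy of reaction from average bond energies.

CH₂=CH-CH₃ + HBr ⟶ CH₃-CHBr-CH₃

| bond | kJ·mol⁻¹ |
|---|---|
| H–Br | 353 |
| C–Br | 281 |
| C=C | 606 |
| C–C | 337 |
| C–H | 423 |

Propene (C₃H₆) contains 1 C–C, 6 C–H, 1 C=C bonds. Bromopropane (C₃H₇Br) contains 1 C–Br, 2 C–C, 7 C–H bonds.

Bonds broken (reactants):
  C–C: 1 × 337 = 337
  C–H: 6 × 423 = 2538
  C=C: 1 × 606 = 606
  H–Br: 1 × 353 = 353
  Σ(broken) = 3834 kJ
Bonds formed (products):
  C–Br: 1 × 281 = 281
  C–C: 2 × 337 = 674
  C–H: 7 × 423 = 2961
  Σ(formed) = 3916 kJ
ΔH = Σ(broken) − Σ(formed) = 3834 − 3916 = −82 kJ

ΔH ≈ −82 kJ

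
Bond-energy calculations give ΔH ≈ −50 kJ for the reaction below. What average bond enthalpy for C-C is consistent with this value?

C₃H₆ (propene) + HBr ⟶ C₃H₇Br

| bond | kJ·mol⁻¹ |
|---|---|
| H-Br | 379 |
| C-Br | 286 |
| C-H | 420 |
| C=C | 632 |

Let D be the C-C bond energy.
Σ(broken) = 1×D + 6×420 + 1×632 + 1×379 = 3531 + D
Σ(formed) = 1×286 + 2×D + 7×420 = 3226 + 2D
ΔH = Σ(broken) − Σ(formed) = (3531 + D) − (3226 + 2D) = +305 − D
Setting this equal to −50 kJ gives D = 355 kJ/mol.

D(C-C) ≈ 355 kJ/mol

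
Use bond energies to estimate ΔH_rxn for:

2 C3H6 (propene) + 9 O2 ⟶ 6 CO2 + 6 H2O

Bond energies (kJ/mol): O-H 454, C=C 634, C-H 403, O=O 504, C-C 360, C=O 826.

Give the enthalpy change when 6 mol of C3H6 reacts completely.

ΔH = −12000 kJ

Bonds broken (reactants):
  C-C: 2 × 360 = 720
  C-H: 12 × 403 = 4836
  C=C: 2 × 634 = 1268
  O=O: 9 × 504 = 4536
  Σ(broken) = 11360 kJ
Bonds formed (products):
  C=O: 12 × 826 = 9912
  O-H: 12 × 454 = 5448
  Σ(formed) = 15360 kJ
ΔH = Σ(broken) − Σ(formed) = 11360 − 15360 = −4000 kJ
For 3× the reaction as written: 3 × (−4000) = −12000 kJ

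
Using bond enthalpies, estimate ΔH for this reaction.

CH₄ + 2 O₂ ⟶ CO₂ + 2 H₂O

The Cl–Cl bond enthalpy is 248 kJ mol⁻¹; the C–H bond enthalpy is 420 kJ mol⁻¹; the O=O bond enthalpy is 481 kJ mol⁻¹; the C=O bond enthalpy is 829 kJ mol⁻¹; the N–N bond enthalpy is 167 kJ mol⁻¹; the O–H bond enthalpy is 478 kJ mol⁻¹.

Bonds broken (reactants):
  C–H: 4 × 420 = 1680
  O=O: 2 × 481 = 962
  Σ(broken) = 2642 kJ
Bonds formed (products):
  C=O: 2 × 829 = 1658
  O–H: 4 × 478 = 1912
  Σ(formed) = 3570 kJ
ΔH = Σ(broken) − Σ(formed) = 2642 − 3570 = −928 kJ

ΔH ≈ −928 kJ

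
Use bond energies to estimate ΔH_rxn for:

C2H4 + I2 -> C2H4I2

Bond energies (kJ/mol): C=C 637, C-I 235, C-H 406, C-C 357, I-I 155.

ΔH ≈ −35 kJ

Bonds broken (reactants):
  C-H: 4 × 406 = 1624
  C=C: 1 × 637 = 637
  I-I: 1 × 155 = 155
  Σ(broken) = 2416 kJ
Bonds formed (products):
  C-C: 1 × 357 = 357
  C-H: 4 × 406 = 1624
  C-I: 2 × 235 = 470
  Σ(formed) = 2451 kJ
ΔH = Σ(broken) − Σ(formed) = 2416 − 2451 = −35 kJ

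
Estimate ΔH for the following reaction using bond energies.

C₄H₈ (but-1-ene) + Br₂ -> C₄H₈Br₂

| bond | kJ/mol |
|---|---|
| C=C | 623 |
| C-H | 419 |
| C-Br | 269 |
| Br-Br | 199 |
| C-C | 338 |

ΔH ≈ −54 kJ

Bonds broken (reactants):
  Br-Br: 1 × 199 = 199
  C-C: 2 × 338 = 676
  C-H: 8 × 419 = 3352
  C=C: 1 × 623 = 623
  Σ(broken) = 4850 kJ
Bonds formed (products):
  C-Br: 2 × 269 = 538
  C-C: 3 × 338 = 1014
  C-H: 8 × 419 = 3352
  Σ(formed) = 4904 kJ
ΔH = Σ(broken) − Σ(formed) = 4850 − 4904 = −54 kJ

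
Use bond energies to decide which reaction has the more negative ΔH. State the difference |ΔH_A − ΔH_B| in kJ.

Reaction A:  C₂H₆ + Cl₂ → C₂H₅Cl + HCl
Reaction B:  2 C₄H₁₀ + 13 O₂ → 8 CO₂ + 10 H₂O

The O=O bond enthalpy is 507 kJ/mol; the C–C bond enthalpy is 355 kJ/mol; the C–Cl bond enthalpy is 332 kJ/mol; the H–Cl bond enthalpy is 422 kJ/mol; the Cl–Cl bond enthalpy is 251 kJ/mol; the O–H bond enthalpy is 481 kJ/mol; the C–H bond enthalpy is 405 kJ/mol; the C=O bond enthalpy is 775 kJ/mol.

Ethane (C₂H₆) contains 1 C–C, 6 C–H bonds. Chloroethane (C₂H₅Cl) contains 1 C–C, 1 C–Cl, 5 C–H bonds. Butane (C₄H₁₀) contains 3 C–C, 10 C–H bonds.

Reaction B, by 5101 kJ

Reaction A:
  Bonds broken (reactants):
    C–C: 1 × 355 = 355
    C–H: 6 × 405 = 2430
    Cl–Cl: 1 × 251 = 251
    Σ(broken) = 3036 kJ
  Bonds formed (products):
    C–C: 1 × 355 = 355
    C–Cl: 1 × 332 = 332
    C–H: 5 × 405 = 2025
    H–Cl: 1 × 422 = 422
    Σ(formed) = 3134 kJ
  ΔH_A = 3036 − 3134 = −98 kJ
Reaction B:
  Bonds broken (reactants):
    C–C: 6 × 355 = 2130
    C–H: 20 × 405 = 8100
    O=O: 13 × 507 = 6591
    Σ(broken) = 16821 kJ
  Bonds formed (products):
    C=O: 16 × 775 = 12400
    O–H: 20 × 481 = 9620
    Σ(formed) = 22020 kJ
  ΔH_B = 16821 − 22020 = −5199 kJ
ΔH_A − ΔH_B = +5101 kJ, so reaction B has the more negative ΔH; |ΔH_A − ΔH_B| = 5101 kJ.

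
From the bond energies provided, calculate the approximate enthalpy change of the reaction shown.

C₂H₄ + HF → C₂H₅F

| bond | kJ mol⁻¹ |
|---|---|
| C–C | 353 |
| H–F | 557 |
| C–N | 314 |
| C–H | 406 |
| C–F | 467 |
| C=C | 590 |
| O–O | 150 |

ΔH ≈ −79 kJ

Bonds broken (reactants):
  C–H: 4 × 406 = 1624
  C=C: 1 × 590 = 590
  H–F: 1 × 557 = 557
  Σ(broken) = 2771 kJ
Bonds formed (products):
  C–C: 1 × 353 = 353
  C–F: 1 × 467 = 467
  C–H: 5 × 406 = 2030
  Σ(formed) = 2850 kJ
ΔH = Σ(broken) − Σ(formed) = 2771 − 2850 = −79 kJ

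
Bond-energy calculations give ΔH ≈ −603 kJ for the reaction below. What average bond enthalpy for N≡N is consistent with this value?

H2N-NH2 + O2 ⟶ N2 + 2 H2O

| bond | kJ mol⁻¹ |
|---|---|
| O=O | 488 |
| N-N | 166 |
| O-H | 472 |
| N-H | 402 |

Let D be the N≡N bond energy.
Σ(broken) = 4×402 + 1×166 + 1×488 = 2262
Σ(formed) = 1×D + 4×472 = 1888 + D
ΔH = Σ(broken) − Σ(formed) = (2262) − (1888 + D) = +374 − D
Setting this equal to −603 kJ gives D = 977 kJ/mol.

D(N≡N) ≈ 977 kJ/mol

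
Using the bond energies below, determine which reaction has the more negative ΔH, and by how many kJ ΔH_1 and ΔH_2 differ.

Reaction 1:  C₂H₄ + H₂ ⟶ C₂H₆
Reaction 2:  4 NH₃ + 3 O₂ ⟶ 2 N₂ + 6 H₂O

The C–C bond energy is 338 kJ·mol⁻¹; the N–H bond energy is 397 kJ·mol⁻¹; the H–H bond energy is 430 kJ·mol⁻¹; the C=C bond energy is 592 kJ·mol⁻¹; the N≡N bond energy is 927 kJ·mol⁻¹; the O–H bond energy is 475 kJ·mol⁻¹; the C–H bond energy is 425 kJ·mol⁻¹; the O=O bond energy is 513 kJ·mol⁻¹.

Reaction 1:
  Bonds broken (reactants):
    C–H: 4 × 425 = 1700
    C=C: 1 × 592 = 592
    H–H: 1 × 430 = 430
    Σ(broken) = 2722 kJ
  Bonds formed (products):
    C–C: 1 × 338 = 338
    C–H: 6 × 425 = 2550
    Σ(formed) = 2888 kJ
  ΔH_1 = 2722 − 2888 = −166 kJ
Reaction 2:
  Bonds broken (reactants):
    N–H: 12 × 397 = 4764
    O=O: 3 × 513 = 1539
    Σ(broken) = 6303 kJ
  Bonds formed (products):
    N≡N: 2 × 927 = 1854
    O–H: 12 × 475 = 5700
    Σ(formed) = 7554 kJ
  ΔH_2 = 6303 − 7554 = −1251 kJ
ΔH_1 − ΔH_2 = +1085 kJ, so reaction 2 has the more negative ΔH; |ΔH_1 − ΔH_2| = 1085 kJ.

Reaction 2, by 1085 kJ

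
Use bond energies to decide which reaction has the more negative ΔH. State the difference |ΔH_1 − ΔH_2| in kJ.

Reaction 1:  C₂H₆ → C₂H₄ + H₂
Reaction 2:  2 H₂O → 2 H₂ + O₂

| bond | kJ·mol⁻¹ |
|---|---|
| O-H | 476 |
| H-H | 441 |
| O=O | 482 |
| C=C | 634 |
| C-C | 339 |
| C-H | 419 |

Reaction 1:
  Bonds broken (reactants):
    C-C: 1 × 339 = 339
    C-H: 6 × 419 = 2514
    Σ(broken) = 2853 kJ
  Bonds formed (products):
    C-H: 4 × 419 = 1676
    C=C: 1 × 634 = 634
    H-H: 1 × 441 = 441
    Σ(formed) = 2751 kJ
  ΔH_1 = 2853 − 2751 = +102 kJ
Reaction 2:
  Bonds broken (reactants):
    O-H: 4 × 476 = 1904
    Σ(broken) = 1904 kJ
  Bonds formed (products):
    H-H: 2 × 441 = 882
    O=O: 1 × 482 = 482
    Σ(formed) = 1364 kJ
  ΔH_2 = 1904 − 1364 = +540 kJ
ΔH_1 − ΔH_2 = −438 kJ, so reaction 1 has the more negative ΔH; |ΔH_1 − ΔH_2| = 438 kJ.

Reaction 1, by 438 kJ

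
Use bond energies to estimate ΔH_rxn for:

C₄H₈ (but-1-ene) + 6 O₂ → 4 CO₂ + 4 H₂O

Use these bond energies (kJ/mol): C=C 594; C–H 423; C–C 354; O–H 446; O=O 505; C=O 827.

Bonds broken (reactants):
  C–C: 2 × 354 = 708
  C–H: 8 × 423 = 3384
  C=C: 1 × 594 = 594
  O=O: 6 × 505 = 3030
  Σ(broken) = 7716 kJ
Bonds formed (products):
  C=O: 8 × 827 = 6616
  O–H: 8 × 446 = 3568
  Σ(formed) = 10184 kJ
ΔH = Σ(broken) − Σ(formed) = 7716 − 10184 = −2468 kJ

ΔH ≈ −2468 kJ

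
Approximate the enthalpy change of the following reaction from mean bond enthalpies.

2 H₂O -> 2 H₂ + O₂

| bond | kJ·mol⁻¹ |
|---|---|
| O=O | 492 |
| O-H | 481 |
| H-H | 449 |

ΔH ≈ +534 kJ

Bonds broken (reactants):
  O-H: 4 × 481 = 1924
  Σ(broken) = 1924 kJ
Bonds formed (products):
  H-H: 2 × 449 = 898
  O=O: 1 × 492 = 492
  Σ(formed) = 1390 kJ
ΔH = Σ(broken) − Σ(formed) = 1924 − 1390 = +534 kJ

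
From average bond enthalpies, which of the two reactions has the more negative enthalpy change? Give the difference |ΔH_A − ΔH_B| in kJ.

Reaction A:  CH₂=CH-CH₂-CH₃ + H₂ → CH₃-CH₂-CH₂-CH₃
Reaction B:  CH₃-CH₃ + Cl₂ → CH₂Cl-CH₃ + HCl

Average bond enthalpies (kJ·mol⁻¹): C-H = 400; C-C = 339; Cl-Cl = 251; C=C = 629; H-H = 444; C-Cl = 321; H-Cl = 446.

Reaction B, by 50 kJ

Reaction A:
  Bonds broken (reactants):
    C-C: 2 × 339 = 678
    C-H: 8 × 400 = 3200
    C=C: 1 × 629 = 629
    H-H: 1 × 444 = 444
    Σ(broken) = 4951 kJ
  Bonds formed (products):
    C-C: 3 × 339 = 1017
    C-H: 10 × 400 = 4000
    Σ(formed) = 5017 kJ
  ΔH_A = 4951 − 5017 = −66 kJ
Reaction B:
  Bonds broken (reactants):
    C-C: 1 × 339 = 339
    C-H: 6 × 400 = 2400
    Cl-Cl: 1 × 251 = 251
    Σ(broken) = 2990 kJ
  Bonds formed (products):
    C-C: 1 × 339 = 339
    C-Cl: 1 × 321 = 321
    C-H: 5 × 400 = 2000
    H-Cl: 1 × 446 = 446
    Σ(formed) = 3106 kJ
  ΔH_B = 2990 − 3106 = −116 kJ
ΔH_A − ΔH_B = +50 kJ, so reaction B has the more negative ΔH; |ΔH_A − ΔH_B| = 50 kJ.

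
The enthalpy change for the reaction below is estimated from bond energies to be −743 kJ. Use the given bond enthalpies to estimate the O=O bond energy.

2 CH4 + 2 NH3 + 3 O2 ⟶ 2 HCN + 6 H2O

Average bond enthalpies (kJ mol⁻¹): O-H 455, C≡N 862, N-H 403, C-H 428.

D(O=O) ≈ 485 kJ/mol

Let D be the O=O bond energy.
Σ(broken) = 8×428 + 6×403 + 3×D = 5842 + 3D
Σ(formed) = 2×862 + 2×428 + 12×455 = 8040
ΔH = Σ(broken) − Σ(formed) = (5842 + 3D) − (8040) = −2198 + 3D
Setting this equal to −743 kJ gives 3D = 1455, so D = 485 kJ/mol.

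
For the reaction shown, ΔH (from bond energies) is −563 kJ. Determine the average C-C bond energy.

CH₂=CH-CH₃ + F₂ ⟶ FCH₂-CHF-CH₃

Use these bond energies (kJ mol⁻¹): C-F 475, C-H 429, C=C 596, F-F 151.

D(C-C) ≈ 360 kJ/mol

Let D be the C-C bond energy.
Σ(broken) = 1×D + 6×429 + 1×596 + 1×151 = 3321 + D
Σ(formed) = 2×D + 2×475 + 6×429 = 3524 + 2D
ΔH = Σ(broken) − Σ(formed) = (3321 + D) − (3524 + 2D) = −203 − D
Setting this equal to −563 kJ gives D = 360 kJ/mol.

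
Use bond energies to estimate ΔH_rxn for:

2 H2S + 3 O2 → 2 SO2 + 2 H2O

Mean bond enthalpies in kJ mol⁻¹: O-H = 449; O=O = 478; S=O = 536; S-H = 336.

Bonds broken (reactants):
  O=O: 3 × 478 = 1434
  S-H: 4 × 336 = 1344
  Σ(broken) = 2778 kJ
Bonds formed (products):
  O-H: 4 × 449 = 1796
  S=O: 4 × 536 = 2144
  Σ(formed) = 3940 kJ
ΔH = Σ(broken) − Σ(formed) = 2778 − 3940 = −1162 kJ

ΔH ≈ −1162 kJ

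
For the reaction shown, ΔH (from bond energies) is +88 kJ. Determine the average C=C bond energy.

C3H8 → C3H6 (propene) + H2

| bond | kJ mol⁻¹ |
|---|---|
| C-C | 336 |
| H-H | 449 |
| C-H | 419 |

D(C=C) ≈ 637 kJ/mol

Let D be the C=C bond energy.
Σ(broken) = 2×336 + 8×419 = 4024
Σ(formed) = 1×336 + 6×419 + 1×D + 1×449 = 3299 + D
ΔH = Σ(broken) − Σ(formed) = (4024) − (3299 + D) = +725 − D
Setting this equal to +88 kJ gives D = 637 kJ/mol.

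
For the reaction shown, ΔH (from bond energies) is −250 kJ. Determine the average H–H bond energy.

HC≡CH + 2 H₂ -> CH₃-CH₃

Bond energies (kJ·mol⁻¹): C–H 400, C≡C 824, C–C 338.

D(H–H) ≈ 432 kJ/mol

Let D be the H–H bond energy.
Σ(broken) = 1×824 + 2×400 + 2×D = 1624 + 2D
Σ(formed) = 1×338 + 6×400 = 2738
ΔH = Σ(broken) − Σ(formed) = (1624 + 2D) − (2738) = −1114 + 2D
Setting this equal to −250 kJ gives 2D = 864, so D = 432 kJ/mol.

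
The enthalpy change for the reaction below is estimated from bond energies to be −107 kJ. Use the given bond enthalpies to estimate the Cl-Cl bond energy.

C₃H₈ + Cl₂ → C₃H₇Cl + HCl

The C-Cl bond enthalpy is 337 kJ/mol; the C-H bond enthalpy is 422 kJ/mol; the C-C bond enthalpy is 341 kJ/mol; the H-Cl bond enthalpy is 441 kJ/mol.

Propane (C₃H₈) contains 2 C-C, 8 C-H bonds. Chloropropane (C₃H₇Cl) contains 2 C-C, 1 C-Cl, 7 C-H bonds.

Let D be the Cl-Cl bond energy.
Σ(broken) = 2×341 + 8×422 + 1×D = 4058 + D
Σ(formed) = 2×341 + 1×337 + 7×422 + 1×441 = 4414
ΔH = Σ(broken) − Σ(formed) = (4058 + D) − (4414) = −356 + D
Setting this equal to −107 kJ gives D = 249 kJ/mol.

D(Cl-Cl) ≈ 249 kJ/mol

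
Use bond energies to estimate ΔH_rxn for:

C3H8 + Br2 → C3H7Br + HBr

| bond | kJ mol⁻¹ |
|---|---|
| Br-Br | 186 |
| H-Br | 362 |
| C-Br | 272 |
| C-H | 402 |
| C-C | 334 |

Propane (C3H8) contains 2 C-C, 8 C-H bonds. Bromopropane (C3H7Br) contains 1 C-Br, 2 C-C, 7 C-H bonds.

ΔH ≈ −46 kJ

Bonds broken (reactants):
  Br-Br: 1 × 186 = 186
  C-C: 2 × 334 = 668
  C-H: 8 × 402 = 3216
  Σ(broken) = 4070 kJ
Bonds formed (products):
  C-Br: 1 × 272 = 272
  C-C: 2 × 334 = 668
  C-H: 7 × 402 = 2814
  H-Br: 1 × 362 = 362
  Σ(formed) = 4116 kJ
ΔH = Σ(broken) − Σ(formed) = 4070 − 4116 = −46 kJ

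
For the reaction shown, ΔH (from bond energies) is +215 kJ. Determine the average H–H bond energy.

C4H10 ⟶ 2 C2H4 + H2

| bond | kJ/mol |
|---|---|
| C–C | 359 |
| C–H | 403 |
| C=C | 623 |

Let D be the H–H bond energy.
Σ(broken) = 3×359 + 10×403 = 5107
Σ(formed) = 8×403 + 2×623 + 1×D = 4470 + D
ΔH = Σ(broken) − Σ(formed) = (5107) − (4470 + D) = +637 − D
Setting this equal to +215 kJ gives D = 422 kJ/mol.

D(H–H) ≈ 422 kJ/mol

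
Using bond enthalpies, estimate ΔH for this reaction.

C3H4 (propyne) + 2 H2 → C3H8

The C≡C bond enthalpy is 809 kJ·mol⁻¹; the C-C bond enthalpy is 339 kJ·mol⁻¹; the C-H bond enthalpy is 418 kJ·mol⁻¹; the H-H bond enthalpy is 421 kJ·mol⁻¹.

ΔH ≈ −360 kJ

Bonds broken (reactants):
  C≡C: 1 × 809 = 809
  C-C: 1 × 339 = 339
  C-H: 4 × 418 = 1672
  H-H: 2 × 421 = 842
  Σ(broken) = 3662 kJ
Bonds formed (products):
  C-C: 2 × 339 = 678
  C-H: 8 × 418 = 3344
  Σ(formed) = 4022 kJ
ΔH = Σ(broken) − Σ(formed) = 3662 − 4022 = −360 kJ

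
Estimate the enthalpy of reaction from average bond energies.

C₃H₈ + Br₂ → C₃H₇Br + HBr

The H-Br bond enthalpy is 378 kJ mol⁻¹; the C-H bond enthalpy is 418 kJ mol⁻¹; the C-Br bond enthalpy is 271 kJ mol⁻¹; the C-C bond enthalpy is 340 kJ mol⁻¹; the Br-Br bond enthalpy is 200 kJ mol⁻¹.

Bonds broken (reactants):
  Br-Br: 1 × 200 = 200
  C-C: 2 × 340 = 680
  C-H: 8 × 418 = 3344
  Σ(broken) = 4224 kJ
Bonds formed (products):
  C-Br: 1 × 271 = 271
  C-C: 2 × 340 = 680
  C-H: 7 × 418 = 2926
  H-Br: 1 × 378 = 378
  Σ(formed) = 4255 kJ
ΔH = Σ(broken) − Σ(formed) = 4224 − 4255 = −31 kJ

ΔH ≈ −31 kJ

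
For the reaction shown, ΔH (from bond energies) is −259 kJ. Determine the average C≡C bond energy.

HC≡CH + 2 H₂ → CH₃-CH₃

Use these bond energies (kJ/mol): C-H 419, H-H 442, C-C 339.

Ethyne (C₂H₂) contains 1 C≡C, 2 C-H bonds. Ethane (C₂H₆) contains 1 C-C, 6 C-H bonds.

D(C≡C) ≈ 872 kJ/mol

Let D be the C≡C bond energy.
Σ(broken) = 1×D + 2×419 + 2×442 = 1722 + D
Σ(formed) = 1×339 + 6×419 = 2853
ΔH = Σ(broken) − Σ(formed) = (1722 + D) − (2853) = −1131 + D
Setting this equal to −259 kJ gives D = 872 kJ/mol.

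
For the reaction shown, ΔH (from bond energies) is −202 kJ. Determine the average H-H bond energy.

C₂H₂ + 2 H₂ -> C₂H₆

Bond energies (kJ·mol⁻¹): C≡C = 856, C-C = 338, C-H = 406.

D(H-H) ≈ 452 kJ/mol

Let D be the H-H bond energy.
Σ(broken) = 1×856 + 2×406 + 2×D = 1668 + 2D
Σ(formed) = 1×338 + 6×406 = 2774
ΔH = Σ(broken) − Σ(formed) = (1668 + 2D) − (2774) = −1106 + 2D
Setting this equal to −202 kJ gives 2D = 904, so D = 452 kJ/mol.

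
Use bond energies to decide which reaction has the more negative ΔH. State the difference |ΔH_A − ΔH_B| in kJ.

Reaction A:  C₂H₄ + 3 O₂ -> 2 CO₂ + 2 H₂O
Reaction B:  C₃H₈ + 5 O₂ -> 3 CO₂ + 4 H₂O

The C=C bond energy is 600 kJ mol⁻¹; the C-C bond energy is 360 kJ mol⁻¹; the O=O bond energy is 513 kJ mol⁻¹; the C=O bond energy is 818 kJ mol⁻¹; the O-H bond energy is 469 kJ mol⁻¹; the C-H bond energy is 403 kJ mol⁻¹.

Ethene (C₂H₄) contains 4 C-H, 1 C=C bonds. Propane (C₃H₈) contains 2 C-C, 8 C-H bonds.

Reaction B, by 754 kJ

Reaction A:
  Bonds broken (reactants):
    C-H: 4 × 403 = 1612
    C=C: 1 × 600 = 600
    O=O: 3 × 513 = 1539
    Σ(broken) = 3751 kJ
  Bonds formed (products):
    C=O: 4 × 818 = 3272
    O-H: 4 × 469 = 1876
    Σ(formed) = 5148 kJ
  ΔH_A = 3751 − 5148 = −1397 kJ
Reaction B:
  Bonds broken (reactants):
    C-C: 2 × 360 = 720
    C-H: 8 × 403 = 3224
    O=O: 5 × 513 = 2565
    Σ(broken) = 6509 kJ
  Bonds formed (products):
    C=O: 6 × 818 = 4908
    O-H: 8 × 469 = 3752
    Σ(formed) = 8660 kJ
  ΔH_B = 6509 − 8660 = −2151 kJ
ΔH_A − ΔH_B = +754 kJ, so reaction B has the more negative ΔH; |ΔH_A − ΔH_B| = 754 kJ.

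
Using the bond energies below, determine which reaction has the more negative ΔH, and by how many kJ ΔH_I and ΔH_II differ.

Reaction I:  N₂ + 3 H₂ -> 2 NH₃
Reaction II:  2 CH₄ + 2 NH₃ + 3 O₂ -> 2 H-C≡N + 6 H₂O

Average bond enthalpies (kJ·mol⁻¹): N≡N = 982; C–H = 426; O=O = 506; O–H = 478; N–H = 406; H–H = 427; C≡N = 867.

Reaction II, by 787 kJ

Reaction I:
  Bonds broken (reactants):
    H–H: 3 × 427 = 1281
    N≡N: 1 × 982 = 982
    Σ(broken) = 2263 kJ
  Bonds formed (products):
    N–H: 6 × 406 = 2436
    Σ(formed) = 2436 kJ
  ΔH_I = 2263 − 2436 = −173 kJ
Reaction II:
  Bonds broken (reactants):
    C–H: 8 × 426 = 3408
    N–H: 6 × 406 = 2436
    O=O: 3 × 506 = 1518
    Σ(broken) = 7362 kJ
  Bonds formed (products):
    C≡N: 2 × 867 = 1734
    C–H: 2 × 426 = 852
    O–H: 12 × 478 = 5736
    Σ(formed) = 8322 kJ
  ΔH_II = 7362 − 8322 = −960 kJ
ΔH_I − ΔH_II = +787 kJ, so reaction II has the more negative ΔH; |ΔH_I − ΔH_II| = 787 kJ.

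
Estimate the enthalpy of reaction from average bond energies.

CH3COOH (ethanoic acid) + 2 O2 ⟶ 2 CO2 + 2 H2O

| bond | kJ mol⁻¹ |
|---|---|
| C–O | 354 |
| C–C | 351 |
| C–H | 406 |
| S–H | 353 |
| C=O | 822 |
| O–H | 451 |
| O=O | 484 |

Bonds broken (reactants):
  C–C: 1 × 351 = 351
  C–H: 3 × 406 = 1218
  C–O: 1 × 354 = 354
  C=O: 1 × 822 = 822
  O–H: 1 × 451 = 451
  O=O: 2 × 484 = 968
  Σ(broken) = 4164 kJ
Bonds formed (products):
  C=O: 4 × 822 = 3288
  O–H: 4 × 451 = 1804
  Σ(formed) = 5092 kJ
ΔH = Σ(broken) − Σ(formed) = 4164 − 5092 = −928 kJ

ΔH ≈ −928 kJ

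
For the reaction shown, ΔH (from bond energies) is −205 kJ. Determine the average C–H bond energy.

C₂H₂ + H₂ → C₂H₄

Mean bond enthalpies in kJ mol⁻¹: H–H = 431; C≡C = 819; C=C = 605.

Let D be the C–H bond energy.
Σ(broken) = 1×819 + 2×D + 1×431 = 1250 + 2D
Σ(formed) = 4×D + 1×605 = 605 + 4D
ΔH = Σ(broken) − Σ(formed) = (1250 + 2D) − (605 + 4D) = +645 − 2D
Setting this equal to −205 kJ gives 2D = 850, so D = 425 kJ/mol.

D(C–H) ≈ 425 kJ/mol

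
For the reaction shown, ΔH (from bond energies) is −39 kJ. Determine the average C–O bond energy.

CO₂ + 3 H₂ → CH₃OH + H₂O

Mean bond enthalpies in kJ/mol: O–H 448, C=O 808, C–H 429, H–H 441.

D(C–O) ≈ 347 kJ/mol

Let D be the C–O bond energy.
Σ(broken) = 2×808 + 3×441 = 2939
Σ(formed) = 3×429 + 1×D + 3×448 = 2631 + D
ΔH = Σ(broken) − Σ(formed) = (2939) − (2631 + D) = +308 − D
Setting this equal to −39 kJ gives D = 347 kJ/mol.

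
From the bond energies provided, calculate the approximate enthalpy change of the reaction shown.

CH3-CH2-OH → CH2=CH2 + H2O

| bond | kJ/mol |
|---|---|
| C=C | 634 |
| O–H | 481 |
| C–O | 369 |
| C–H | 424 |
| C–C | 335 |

Bonds broken (reactants):
  C–C: 1 × 335 = 335
  C–H: 5 × 424 = 2120
  C–O: 1 × 369 = 369
  O–H: 1 × 481 = 481
  Σ(broken) = 3305 kJ
Bonds formed (products):
  C–H: 4 × 424 = 1696
  C=C: 1 × 634 = 634
  O–H: 2 × 481 = 962
  Σ(formed) = 3292 kJ
ΔH = Σ(broken) − Σ(formed) = 3305 − 3292 = +13 kJ

ΔH ≈ +13 kJ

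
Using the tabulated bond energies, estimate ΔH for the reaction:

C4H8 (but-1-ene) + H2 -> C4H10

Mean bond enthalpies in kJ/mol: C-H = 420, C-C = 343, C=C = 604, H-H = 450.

Bonds broken (reactants):
  C-C: 2 × 343 = 686
  C-H: 8 × 420 = 3360
  C=C: 1 × 604 = 604
  H-H: 1 × 450 = 450
  Σ(broken) = 5100 kJ
Bonds formed (products):
  C-C: 3 × 343 = 1029
  C-H: 10 × 420 = 4200
  Σ(formed) = 5229 kJ
ΔH = Σ(broken) − Σ(formed) = 5100 − 5229 = −129 kJ

ΔH ≈ −129 kJ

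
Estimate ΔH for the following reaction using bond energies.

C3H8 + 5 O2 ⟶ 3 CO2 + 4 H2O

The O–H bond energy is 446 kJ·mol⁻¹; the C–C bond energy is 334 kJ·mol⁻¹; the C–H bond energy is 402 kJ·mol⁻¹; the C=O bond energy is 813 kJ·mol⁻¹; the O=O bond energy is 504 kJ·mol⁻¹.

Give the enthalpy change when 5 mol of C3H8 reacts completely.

Bonds broken (reactants):
  C–C: 2 × 334 = 668
  C–H: 8 × 402 = 3216
  O=O: 5 × 504 = 2520
  Σ(broken) = 6404 kJ
Bonds formed (products):
  C=O: 6 × 813 = 4878
  O–H: 8 × 446 = 3568
  Σ(formed) = 8446 kJ
ΔH = Σ(broken) − Σ(formed) = 6404 − 8446 = −2042 kJ
For 5× the reaction as written: 5 × (−2042) = −10210 kJ

ΔH = −10210 kJ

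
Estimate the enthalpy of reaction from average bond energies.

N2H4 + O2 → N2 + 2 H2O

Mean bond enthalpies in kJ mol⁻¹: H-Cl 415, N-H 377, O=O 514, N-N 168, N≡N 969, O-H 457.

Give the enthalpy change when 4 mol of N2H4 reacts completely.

ΔH = −2428 kJ

Bonds broken (reactants):
  N-H: 4 × 377 = 1508
  N-N: 1 × 168 = 168
  O=O: 1 × 514 = 514
  Σ(broken) = 2190 kJ
Bonds formed (products):
  N≡N: 1 × 969 = 969
  O-H: 4 × 457 = 1828
  Σ(formed) = 2797 kJ
ΔH = Σ(broken) − Σ(formed) = 2190 − 2797 = −607 kJ
For 4× the reaction as written: 4 × (−607) = −2428 kJ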